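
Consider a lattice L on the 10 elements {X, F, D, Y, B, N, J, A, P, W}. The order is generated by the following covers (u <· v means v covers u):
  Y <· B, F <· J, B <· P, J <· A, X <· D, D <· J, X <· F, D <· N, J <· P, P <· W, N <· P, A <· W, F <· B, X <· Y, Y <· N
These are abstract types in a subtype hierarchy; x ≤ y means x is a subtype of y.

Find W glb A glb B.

F

Common lower bounds of {W, A, B}: F, X.
The greatest among these is F.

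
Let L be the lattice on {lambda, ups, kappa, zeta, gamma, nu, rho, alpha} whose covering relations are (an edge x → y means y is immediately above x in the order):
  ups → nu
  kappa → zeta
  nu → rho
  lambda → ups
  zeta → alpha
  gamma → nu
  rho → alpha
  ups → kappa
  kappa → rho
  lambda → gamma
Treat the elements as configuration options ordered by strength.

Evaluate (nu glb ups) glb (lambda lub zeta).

ups

nu ∧ ups = ups
lambda ∨ zeta = zeta
ups ∧ zeta = ups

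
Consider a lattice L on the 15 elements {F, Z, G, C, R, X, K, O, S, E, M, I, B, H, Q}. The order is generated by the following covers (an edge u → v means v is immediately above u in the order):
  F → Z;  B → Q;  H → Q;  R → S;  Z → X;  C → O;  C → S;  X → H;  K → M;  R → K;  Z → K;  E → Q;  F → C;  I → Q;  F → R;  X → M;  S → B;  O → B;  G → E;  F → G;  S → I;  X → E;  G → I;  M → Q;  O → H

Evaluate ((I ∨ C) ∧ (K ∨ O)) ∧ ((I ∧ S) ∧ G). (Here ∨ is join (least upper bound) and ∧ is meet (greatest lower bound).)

F

I ∨ C = I
K ∨ O = Q
I ∧ Q = I
I ∧ S = S
S ∧ G = F
I ∧ F = F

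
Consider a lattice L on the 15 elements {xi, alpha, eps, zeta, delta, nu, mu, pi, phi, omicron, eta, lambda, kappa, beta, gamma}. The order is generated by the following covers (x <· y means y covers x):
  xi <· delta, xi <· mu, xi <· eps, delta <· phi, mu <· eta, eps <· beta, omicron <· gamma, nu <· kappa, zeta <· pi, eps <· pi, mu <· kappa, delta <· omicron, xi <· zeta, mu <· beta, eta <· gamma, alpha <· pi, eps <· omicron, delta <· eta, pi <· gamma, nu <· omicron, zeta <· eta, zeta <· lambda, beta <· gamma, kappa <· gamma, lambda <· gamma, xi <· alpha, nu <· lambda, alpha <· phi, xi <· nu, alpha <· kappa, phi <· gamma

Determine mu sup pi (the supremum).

Common upper bounds of {mu, pi}: gamma.
The least among these is gamma.

gamma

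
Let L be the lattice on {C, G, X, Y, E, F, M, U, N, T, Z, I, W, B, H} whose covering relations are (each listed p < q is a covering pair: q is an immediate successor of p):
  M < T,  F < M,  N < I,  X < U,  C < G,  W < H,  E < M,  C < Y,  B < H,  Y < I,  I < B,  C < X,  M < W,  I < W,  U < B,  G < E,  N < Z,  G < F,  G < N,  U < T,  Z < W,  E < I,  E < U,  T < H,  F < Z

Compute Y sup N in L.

I

Y ∨ N = I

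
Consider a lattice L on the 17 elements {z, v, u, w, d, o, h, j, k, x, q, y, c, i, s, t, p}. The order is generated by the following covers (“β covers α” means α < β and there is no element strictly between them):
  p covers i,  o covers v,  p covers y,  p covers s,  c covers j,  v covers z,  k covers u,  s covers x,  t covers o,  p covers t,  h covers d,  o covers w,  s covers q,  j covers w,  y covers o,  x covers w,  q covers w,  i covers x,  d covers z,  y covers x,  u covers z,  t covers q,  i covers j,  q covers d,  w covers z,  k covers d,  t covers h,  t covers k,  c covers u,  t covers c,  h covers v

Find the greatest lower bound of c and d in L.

Common lower bounds of {c, d}: z.
The greatest among these is z.

z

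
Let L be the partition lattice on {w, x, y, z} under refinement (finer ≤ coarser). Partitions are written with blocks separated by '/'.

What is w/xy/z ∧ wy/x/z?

w/x/y/z

Common lower bounds of {w/xy/z, wy/x/z}: w/x/y/z.
The greatest among these is w/x/y/z.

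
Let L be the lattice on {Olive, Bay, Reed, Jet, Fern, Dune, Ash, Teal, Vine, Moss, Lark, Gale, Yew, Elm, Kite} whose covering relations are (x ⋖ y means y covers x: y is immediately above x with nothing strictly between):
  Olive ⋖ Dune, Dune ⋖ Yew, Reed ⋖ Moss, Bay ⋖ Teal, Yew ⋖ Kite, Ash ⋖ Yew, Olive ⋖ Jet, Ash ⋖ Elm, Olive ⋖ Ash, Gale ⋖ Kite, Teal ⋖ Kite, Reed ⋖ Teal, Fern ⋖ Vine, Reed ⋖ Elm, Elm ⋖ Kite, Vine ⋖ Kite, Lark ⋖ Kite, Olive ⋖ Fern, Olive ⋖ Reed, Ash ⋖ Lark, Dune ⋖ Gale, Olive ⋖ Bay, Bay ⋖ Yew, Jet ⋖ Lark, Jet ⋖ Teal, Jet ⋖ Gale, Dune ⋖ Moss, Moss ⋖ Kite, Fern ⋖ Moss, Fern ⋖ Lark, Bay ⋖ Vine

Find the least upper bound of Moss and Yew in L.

Common upper bounds of {Moss, Yew}: Kite.
The least among these is Kite.

Kite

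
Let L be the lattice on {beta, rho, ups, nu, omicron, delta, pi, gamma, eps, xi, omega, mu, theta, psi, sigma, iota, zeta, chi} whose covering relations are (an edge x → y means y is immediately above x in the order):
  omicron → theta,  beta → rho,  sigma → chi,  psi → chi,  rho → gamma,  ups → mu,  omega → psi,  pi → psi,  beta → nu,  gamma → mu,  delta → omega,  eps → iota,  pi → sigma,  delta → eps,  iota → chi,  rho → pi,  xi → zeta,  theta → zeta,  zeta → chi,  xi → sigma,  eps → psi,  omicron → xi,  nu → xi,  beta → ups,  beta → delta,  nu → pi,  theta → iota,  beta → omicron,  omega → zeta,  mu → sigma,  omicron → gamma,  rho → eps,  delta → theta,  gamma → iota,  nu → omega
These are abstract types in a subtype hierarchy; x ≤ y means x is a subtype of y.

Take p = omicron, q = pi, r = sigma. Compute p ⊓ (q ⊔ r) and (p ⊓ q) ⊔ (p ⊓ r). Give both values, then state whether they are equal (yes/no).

q ⊔ r = sigma, so p ⊓ (q ⊔ r) = omicron ⊓ sigma = omicron.
p ⊓ q = beta and p ⊓ r = omicron, so (p ⊓ q) ⊔ (p ⊓ r) = beta ⊔ omicron = omicron.
Equal: yes.

omicron; omicron; yes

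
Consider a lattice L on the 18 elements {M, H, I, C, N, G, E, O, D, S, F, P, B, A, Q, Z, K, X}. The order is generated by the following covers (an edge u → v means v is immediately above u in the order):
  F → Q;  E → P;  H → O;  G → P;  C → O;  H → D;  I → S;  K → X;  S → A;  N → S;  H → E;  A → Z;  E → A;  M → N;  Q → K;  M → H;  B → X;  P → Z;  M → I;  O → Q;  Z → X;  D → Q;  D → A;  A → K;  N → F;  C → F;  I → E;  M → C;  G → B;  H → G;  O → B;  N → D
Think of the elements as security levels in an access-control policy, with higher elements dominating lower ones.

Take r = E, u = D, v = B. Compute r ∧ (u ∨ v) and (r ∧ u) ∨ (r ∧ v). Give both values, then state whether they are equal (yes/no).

E; H; no

u ∨ v = X, so r ∧ (u ∨ v) = E ∧ X = E.
r ∧ u = H and r ∧ v = H, so (r ∧ u) ∨ (r ∧ v) = H ∨ H = H.
Equal: no.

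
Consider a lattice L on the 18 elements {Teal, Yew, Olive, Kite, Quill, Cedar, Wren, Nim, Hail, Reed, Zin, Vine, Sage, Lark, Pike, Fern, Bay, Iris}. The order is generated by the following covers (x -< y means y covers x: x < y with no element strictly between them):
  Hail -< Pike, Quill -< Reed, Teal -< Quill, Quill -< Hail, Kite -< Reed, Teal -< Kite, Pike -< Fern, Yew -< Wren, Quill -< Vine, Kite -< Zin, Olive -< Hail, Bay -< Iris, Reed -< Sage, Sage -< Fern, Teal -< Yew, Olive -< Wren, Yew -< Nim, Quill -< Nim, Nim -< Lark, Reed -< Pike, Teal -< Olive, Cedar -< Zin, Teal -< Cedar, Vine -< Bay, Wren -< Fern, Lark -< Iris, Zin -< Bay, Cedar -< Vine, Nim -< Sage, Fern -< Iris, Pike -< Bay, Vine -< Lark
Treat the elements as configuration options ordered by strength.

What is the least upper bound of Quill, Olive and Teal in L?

Hail

Common upper bounds of {Quill, Olive, Teal}: Bay, Fern, Hail, Iris, Pike.
The least among these is Hail.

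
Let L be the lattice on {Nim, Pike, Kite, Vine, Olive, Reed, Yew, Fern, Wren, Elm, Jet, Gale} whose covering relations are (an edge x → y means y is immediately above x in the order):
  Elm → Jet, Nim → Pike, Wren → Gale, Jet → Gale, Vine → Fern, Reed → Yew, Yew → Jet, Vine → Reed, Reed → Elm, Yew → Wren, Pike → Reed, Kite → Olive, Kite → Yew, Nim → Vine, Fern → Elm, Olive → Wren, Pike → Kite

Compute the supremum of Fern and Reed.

Elm

Common upper bounds of {Fern, Reed}: Elm, Gale, Jet.
The least among these is Elm.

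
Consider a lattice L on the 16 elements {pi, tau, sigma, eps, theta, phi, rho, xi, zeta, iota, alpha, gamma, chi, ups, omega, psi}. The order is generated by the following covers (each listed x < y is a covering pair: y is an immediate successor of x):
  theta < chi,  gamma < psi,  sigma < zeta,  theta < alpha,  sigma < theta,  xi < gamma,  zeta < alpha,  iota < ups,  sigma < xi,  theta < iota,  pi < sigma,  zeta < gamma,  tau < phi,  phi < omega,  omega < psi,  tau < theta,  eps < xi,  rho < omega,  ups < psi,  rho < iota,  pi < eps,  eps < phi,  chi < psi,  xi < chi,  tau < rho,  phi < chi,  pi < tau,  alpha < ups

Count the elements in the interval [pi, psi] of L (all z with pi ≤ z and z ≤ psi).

The interval [pi, psi] = {alpha, chi, eps, gamma, iota, omega, phi, pi, psi, rho, sigma, tau, theta, ups, xi, zeta}, which has 16 elements.

16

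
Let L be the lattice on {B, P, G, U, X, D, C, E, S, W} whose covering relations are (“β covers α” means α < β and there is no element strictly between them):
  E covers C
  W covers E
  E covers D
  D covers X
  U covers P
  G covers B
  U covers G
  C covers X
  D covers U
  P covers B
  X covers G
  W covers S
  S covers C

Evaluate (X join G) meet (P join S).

X

X ∨ G = X
P ∨ S = W
X ∧ W = X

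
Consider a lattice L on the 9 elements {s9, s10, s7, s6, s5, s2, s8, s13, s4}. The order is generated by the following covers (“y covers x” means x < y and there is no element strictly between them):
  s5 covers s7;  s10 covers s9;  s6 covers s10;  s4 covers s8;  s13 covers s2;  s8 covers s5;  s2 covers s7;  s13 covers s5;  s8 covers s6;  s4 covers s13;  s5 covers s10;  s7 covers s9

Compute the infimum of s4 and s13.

Common lower bounds of {s4, s13}: s10, s13, s2, s5, s7, s9.
The greatest among these is s13.

s13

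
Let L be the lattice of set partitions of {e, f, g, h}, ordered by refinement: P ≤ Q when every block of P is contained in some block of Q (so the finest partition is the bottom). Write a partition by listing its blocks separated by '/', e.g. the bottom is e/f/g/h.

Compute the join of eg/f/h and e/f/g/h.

The join of eg/f/h and e/f/g/h merges any blocks that overlap across the partitions, giving eg/f/h.

eg/f/h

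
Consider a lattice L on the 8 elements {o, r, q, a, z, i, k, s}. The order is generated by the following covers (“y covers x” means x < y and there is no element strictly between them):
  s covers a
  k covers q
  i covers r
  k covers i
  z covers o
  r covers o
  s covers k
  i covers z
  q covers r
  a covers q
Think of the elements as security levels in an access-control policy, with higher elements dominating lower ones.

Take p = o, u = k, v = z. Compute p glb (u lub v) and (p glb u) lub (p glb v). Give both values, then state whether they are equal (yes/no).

u lub v = k, so p glb (u lub v) = o glb k = o.
p glb u = o and p glb v = o, so (p glb u) lub (p glb v) = o lub o = o.
Equal: yes.

o; o; yes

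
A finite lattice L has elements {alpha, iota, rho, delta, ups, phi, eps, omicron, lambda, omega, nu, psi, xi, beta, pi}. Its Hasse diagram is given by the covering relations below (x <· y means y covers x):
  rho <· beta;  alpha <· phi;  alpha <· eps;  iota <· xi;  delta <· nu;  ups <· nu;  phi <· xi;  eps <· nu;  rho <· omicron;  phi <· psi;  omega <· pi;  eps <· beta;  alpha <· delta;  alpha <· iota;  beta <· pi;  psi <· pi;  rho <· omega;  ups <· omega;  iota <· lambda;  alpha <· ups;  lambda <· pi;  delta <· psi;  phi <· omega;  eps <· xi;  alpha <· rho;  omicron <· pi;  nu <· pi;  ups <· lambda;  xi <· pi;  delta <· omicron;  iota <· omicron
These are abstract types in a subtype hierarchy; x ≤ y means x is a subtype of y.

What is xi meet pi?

Common lower bounds of {xi, pi}: alpha, eps, iota, phi, xi.
The greatest among these is xi.

xi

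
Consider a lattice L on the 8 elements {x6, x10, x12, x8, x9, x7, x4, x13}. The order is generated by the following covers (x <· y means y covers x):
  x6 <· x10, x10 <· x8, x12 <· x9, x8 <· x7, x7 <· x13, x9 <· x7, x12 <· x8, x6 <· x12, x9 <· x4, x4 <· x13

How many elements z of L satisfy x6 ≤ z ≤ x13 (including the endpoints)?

8

The interval [x6, x13] = {x10, x12, x13, x4, x6, x7, x8, x9}, which has 8 elements.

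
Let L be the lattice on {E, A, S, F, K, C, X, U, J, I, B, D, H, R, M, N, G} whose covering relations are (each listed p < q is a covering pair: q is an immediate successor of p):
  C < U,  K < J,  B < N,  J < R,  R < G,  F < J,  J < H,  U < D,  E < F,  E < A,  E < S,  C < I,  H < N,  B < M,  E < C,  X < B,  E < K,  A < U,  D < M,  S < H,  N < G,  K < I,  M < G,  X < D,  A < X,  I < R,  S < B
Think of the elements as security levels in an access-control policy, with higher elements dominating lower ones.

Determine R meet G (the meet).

R

Common lower bounds of {R, G}: C, E, F, I, J, K, R.
The greatest among these is R.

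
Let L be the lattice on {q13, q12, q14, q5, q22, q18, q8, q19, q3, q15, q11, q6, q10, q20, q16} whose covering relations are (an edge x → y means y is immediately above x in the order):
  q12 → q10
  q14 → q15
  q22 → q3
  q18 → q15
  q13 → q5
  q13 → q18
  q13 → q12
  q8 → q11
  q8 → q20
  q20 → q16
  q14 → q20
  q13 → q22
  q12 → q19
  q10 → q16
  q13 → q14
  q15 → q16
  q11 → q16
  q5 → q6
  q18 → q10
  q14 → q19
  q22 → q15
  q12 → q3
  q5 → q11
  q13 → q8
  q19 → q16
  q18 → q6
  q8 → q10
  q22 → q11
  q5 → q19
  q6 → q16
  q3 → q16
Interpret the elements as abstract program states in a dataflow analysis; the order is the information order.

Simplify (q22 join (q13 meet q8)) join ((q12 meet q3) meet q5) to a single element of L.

q13 ∧ q8 = q13
q22 ∨ q13 = q22
q12 ∧ q3 = q12
q12 ∧ q5 = q13
q22 ∨ q13 = q22

q22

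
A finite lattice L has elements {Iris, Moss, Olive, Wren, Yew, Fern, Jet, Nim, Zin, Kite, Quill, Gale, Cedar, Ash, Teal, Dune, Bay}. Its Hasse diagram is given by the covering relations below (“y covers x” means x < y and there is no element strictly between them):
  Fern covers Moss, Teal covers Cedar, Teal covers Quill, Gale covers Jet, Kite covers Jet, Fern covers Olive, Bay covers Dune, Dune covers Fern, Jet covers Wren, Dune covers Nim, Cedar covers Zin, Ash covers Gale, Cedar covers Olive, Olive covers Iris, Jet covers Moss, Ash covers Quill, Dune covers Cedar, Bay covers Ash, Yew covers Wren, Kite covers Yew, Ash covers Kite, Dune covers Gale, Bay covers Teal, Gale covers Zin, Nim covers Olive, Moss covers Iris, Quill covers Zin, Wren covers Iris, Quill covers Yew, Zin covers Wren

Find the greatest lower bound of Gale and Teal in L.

Common lower bounds of {Gale, Teal}: Iris, Wren, Zin.
The greatest among these is Zin.

Zin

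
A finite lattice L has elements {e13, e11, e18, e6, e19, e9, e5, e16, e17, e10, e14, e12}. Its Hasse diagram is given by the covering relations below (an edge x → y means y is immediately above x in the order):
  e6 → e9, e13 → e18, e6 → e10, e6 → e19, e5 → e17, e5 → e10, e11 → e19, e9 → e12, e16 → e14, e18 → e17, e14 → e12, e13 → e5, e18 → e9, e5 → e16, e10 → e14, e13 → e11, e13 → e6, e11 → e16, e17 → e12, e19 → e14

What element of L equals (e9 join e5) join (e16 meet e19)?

e12

e9 ∨ e5 = e12
e16 ∧ e19 = e11
e12 ∨ e11 = e12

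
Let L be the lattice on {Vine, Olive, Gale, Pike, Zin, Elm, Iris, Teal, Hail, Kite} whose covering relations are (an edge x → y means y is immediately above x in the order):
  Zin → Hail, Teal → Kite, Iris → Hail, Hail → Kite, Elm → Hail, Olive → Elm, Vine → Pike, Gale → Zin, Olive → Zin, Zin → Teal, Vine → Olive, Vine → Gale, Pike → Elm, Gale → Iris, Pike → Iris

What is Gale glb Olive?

Vine

Common lower bounds of {Gale, Olive}: Vine.
The greatest among these is Vine.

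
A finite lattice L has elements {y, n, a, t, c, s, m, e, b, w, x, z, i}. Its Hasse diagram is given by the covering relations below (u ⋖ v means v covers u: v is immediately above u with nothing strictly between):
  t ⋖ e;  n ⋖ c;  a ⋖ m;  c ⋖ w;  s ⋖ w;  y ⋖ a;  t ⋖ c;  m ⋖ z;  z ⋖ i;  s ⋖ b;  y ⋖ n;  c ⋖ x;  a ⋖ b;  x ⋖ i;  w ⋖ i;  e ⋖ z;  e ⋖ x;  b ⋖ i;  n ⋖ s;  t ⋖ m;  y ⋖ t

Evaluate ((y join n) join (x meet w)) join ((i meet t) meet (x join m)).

c

y ∨ n = n
x ∧ w = c
n ∨ c = c
i ∧ t = t
x ∨ m = i
t ∧ i = t
c ∨ t = c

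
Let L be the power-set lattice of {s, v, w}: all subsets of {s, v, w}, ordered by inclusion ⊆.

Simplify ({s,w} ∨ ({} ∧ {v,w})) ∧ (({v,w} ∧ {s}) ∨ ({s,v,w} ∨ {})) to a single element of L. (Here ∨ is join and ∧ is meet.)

{s,w}

{} ∧ {v,w} = {}
{s,w} ∨ {} = {s,w}
{v,w} ∧ {s} = {}
{s,v,w} ∨ {} = {s,v,w}
{} ∨ {s,v,w} = {s,v,w}
{s,w} ∧ {s,v,w} = {s,w}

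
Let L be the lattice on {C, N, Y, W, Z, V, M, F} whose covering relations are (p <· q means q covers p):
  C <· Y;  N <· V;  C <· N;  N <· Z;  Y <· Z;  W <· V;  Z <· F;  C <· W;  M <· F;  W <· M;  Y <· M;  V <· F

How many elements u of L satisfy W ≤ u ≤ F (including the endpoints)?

4

The interval [W, F] = {F, M, V, W}, which has 4 elements.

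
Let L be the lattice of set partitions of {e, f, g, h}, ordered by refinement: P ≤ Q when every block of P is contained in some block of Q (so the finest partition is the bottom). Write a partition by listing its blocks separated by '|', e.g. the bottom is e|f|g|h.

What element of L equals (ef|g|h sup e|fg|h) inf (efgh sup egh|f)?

efg|h

ef|g|h ∨ e|fg|h = efg|h
efgh ∨ egh|f = efgh
efg|h ∧ efgh = efg|h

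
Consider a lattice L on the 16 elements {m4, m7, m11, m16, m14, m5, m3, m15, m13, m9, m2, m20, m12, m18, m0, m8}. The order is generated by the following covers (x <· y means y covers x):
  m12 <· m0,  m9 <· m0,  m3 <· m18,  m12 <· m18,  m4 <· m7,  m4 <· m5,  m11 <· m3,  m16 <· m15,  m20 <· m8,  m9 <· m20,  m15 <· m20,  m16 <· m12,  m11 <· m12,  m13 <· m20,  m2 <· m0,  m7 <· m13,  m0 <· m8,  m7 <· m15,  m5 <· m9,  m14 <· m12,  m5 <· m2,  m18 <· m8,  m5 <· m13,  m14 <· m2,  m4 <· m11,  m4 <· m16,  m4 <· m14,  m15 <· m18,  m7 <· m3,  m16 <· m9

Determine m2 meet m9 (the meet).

Common lower bounds of {m2, m9}: m4, m5.
The greatest among these is m5.

m5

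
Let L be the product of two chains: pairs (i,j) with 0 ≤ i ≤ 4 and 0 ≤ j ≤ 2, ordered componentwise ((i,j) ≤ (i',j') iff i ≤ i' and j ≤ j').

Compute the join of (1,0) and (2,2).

(2,2)

In a product of chains, the join is componentwise max, giving (2,2).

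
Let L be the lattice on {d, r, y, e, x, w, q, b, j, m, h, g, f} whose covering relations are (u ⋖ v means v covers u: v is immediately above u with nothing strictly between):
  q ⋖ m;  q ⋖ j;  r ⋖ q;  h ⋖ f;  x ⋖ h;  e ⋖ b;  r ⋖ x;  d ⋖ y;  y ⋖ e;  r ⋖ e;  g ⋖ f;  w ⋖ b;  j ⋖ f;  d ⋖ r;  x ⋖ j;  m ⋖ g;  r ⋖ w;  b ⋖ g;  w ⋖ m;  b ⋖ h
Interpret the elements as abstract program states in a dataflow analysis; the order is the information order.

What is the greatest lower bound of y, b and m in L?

d

Common lower bounds of {y, b, m}: d.
The greatest among these is d.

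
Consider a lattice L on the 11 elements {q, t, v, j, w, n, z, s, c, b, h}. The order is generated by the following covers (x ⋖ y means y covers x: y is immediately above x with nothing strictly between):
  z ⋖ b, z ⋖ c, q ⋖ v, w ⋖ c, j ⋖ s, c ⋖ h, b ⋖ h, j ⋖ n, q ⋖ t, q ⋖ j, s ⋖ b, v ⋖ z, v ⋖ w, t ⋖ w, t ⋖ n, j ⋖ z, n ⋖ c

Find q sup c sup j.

c

Common upper bounds of {q, c, j}: c, h.
The least among these is c.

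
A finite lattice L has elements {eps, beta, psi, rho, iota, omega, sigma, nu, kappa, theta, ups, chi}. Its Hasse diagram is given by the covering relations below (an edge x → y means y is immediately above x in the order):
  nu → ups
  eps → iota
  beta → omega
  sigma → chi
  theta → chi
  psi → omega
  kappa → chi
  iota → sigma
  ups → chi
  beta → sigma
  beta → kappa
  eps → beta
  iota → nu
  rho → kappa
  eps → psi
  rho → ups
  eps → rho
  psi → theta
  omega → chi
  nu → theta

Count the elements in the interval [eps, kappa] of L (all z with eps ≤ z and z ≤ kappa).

The interval [eps, kappa] = {beta, eps, kappa, rho}, which has 4 elements.

4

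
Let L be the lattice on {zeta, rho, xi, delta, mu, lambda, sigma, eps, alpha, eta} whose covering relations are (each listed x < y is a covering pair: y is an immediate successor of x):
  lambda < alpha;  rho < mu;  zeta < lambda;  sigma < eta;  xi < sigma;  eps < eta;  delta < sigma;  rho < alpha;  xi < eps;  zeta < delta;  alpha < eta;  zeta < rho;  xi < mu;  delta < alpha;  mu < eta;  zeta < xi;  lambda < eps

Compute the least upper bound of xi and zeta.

xi

Common upper bounds of {xi, zeta}: eps, eta, mu, sigma, xi.
The least among these is xi.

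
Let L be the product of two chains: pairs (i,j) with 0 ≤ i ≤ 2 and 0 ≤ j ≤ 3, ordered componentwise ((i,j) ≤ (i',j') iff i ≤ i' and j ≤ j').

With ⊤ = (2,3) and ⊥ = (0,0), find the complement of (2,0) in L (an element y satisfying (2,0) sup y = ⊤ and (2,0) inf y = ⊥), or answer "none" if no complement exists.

(0,3)

Need y with (2,0) ∨ y = (2,3) and (2,0) ∧ y = (0,0).
Checking each element gives: (0,3).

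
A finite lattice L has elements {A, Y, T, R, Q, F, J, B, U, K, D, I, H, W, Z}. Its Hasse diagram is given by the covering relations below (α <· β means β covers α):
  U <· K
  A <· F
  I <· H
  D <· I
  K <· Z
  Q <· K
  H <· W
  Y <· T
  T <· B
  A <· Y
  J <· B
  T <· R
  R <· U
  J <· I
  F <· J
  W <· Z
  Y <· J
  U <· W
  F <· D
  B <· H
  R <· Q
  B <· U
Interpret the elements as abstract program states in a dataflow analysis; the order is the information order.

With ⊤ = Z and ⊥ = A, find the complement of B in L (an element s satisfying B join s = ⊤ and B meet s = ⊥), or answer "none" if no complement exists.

none

For every candidate s, either B ∨ s ≠ Z or B ∧ s ≠ A; no complement exists.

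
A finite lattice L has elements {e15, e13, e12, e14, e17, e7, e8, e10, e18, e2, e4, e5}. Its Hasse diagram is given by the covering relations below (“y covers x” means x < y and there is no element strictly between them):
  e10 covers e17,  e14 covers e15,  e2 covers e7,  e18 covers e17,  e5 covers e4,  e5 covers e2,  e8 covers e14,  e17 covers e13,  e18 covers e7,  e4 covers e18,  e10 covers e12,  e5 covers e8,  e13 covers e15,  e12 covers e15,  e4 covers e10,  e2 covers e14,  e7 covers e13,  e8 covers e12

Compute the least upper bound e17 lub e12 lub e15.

e10

Common upper bounds of {e17, e12, e15}: e10, e4, e5.
The least among these is e10.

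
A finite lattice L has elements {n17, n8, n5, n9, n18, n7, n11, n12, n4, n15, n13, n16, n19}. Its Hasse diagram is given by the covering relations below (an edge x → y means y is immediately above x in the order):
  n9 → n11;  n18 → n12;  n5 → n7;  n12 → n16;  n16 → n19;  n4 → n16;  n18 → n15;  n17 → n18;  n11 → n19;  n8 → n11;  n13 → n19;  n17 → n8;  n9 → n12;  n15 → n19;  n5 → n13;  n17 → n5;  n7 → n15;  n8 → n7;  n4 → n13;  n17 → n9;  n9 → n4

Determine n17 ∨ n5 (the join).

n5

Common upper bounds of {n17, n5}: n13, n15, n19, n5, n7.
The least among these is n5.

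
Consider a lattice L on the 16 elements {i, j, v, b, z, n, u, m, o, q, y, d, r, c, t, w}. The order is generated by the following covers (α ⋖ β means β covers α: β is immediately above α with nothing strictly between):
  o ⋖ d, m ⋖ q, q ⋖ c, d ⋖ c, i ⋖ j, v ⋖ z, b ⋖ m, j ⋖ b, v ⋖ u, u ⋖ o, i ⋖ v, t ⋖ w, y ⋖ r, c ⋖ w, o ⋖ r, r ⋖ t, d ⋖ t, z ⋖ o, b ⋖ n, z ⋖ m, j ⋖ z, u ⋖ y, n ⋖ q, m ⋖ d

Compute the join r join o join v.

r

Common upper bounds of {r, o, v}: r, t, w.
The least among these is r.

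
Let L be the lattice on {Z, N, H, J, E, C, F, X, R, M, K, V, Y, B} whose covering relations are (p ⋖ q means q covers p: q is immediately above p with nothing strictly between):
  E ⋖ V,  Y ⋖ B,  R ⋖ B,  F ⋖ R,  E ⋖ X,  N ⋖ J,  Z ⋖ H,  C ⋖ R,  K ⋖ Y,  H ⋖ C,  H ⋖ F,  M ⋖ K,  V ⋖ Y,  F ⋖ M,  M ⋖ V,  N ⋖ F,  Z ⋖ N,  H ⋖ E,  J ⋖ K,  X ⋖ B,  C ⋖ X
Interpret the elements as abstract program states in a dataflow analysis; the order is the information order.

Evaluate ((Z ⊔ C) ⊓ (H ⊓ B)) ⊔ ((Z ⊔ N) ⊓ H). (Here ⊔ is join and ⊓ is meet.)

Z ∨ C = C
H ∧ B = H
C ∧ H = H
Z ∨ N = N
N ∧ H = Z
H ∨ Z = H

H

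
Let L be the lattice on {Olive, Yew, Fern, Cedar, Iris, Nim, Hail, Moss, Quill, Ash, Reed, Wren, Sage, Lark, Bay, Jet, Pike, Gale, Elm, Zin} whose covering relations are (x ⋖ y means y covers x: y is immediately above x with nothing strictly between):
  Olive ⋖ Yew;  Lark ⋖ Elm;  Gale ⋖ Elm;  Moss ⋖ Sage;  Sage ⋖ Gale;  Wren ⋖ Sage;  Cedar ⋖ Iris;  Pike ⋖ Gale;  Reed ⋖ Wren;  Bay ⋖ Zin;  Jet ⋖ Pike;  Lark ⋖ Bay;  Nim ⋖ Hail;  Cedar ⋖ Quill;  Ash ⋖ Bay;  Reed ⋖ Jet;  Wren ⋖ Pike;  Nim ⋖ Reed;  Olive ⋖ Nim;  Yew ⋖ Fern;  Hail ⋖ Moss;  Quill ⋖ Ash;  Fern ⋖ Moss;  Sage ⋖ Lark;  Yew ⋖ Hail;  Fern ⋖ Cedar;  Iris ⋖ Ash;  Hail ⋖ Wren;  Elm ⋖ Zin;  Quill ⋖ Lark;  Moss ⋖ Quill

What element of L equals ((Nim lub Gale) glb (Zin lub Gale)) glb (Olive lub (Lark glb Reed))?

Reed

Nim ∨ Gale = Gale
Zin ∨ Gale = Zin
Gale ∧ Zin = Gale
Lark ∧ Reed = Reed
Olive ∨ Reed = Reed
Gale ∧ Reed = Reed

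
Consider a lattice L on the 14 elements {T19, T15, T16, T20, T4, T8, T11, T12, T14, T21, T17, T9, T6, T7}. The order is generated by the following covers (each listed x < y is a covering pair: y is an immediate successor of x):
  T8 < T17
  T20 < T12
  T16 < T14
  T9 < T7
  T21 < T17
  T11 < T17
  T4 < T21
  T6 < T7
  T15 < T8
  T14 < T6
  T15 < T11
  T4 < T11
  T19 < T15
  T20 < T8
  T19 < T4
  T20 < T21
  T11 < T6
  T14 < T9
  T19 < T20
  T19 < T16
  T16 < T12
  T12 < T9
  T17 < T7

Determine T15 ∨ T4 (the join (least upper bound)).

T11

Common upper bounds of {T15, T4}: T11, T17, T6, T7.
The least among these is T11.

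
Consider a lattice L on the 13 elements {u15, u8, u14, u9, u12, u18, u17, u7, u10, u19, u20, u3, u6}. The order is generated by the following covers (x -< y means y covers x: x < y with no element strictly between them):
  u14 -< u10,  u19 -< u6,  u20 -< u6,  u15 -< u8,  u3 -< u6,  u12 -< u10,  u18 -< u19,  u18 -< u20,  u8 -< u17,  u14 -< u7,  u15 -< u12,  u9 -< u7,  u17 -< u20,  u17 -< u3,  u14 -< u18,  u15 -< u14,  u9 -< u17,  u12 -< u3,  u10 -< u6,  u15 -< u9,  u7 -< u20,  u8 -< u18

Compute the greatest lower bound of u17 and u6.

Common lower bounds of {u17, u6}: u15, u17, u8, u9.
The greatest among these is u17.

u17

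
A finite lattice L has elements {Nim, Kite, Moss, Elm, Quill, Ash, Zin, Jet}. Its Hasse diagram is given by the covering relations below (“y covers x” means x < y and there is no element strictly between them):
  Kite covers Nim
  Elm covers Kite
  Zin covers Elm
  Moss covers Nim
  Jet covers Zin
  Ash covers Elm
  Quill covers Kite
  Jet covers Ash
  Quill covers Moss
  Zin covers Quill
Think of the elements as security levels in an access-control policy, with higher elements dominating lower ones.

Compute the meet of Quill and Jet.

Common lower bounds of {Quill, Jet}: Kite, Moss, Nim, Quill.
The greatest among these is Quill.

Quill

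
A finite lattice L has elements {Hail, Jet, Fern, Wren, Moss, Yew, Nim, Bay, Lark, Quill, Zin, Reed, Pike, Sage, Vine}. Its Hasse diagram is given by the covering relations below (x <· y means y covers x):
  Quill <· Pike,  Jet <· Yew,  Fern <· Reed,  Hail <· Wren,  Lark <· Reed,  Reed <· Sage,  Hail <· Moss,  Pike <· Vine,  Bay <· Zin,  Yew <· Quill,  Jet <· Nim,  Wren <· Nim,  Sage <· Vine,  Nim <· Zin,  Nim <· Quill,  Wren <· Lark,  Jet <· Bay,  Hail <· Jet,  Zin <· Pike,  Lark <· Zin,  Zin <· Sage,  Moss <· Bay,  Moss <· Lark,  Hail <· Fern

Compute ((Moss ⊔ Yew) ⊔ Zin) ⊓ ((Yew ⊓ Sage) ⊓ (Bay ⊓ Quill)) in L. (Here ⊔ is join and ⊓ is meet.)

Jet

Moss ∨ Yew = Pike
Pike ∨ Zin = Pike
Yew ∧ Sage = Jet
Bay ∧ Quill = Jet
Jet ∧ Jet = Jet
Pike ∧ Jet = Jet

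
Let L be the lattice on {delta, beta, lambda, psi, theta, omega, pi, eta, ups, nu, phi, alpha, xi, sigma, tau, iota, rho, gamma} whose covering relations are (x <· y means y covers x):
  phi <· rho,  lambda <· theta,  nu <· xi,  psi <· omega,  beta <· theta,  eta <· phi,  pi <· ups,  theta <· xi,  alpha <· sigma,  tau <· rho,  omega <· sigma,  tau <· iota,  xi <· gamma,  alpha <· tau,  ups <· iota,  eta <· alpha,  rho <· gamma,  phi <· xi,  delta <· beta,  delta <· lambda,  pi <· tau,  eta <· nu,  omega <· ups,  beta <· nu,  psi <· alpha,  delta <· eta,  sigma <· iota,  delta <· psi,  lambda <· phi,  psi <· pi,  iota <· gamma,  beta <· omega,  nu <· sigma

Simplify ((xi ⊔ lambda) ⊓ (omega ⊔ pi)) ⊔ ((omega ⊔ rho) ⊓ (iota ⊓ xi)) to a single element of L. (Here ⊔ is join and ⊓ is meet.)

xi ∨ lambda = xi
omega ∨ pi = ups
xi ∧ ups = beta
omega ∨ rho = gamma
iota ∧ xi = nu
gamma ∧ nu = nu
beta ∨ nu = nu

nu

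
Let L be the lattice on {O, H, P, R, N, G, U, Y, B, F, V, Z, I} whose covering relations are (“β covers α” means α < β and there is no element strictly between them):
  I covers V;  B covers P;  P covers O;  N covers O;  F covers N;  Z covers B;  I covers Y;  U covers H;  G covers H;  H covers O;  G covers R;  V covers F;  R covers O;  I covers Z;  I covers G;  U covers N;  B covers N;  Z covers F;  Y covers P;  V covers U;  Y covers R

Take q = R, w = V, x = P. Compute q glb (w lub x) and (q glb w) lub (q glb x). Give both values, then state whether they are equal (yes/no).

w lub x = I, so q glb (w lub x) = R glb I = R.
q glb w = O and q glb x = O, so (q glb w) lub (q glb x) = O lub O = O.
Equal: no.

R; O; no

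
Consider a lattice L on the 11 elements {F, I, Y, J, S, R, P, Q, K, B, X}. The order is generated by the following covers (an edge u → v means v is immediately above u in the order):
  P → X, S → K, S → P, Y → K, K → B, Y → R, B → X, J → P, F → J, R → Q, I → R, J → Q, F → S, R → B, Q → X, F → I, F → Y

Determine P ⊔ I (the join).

X

Common upper bounds of {P, I}: X.
The least among these is X.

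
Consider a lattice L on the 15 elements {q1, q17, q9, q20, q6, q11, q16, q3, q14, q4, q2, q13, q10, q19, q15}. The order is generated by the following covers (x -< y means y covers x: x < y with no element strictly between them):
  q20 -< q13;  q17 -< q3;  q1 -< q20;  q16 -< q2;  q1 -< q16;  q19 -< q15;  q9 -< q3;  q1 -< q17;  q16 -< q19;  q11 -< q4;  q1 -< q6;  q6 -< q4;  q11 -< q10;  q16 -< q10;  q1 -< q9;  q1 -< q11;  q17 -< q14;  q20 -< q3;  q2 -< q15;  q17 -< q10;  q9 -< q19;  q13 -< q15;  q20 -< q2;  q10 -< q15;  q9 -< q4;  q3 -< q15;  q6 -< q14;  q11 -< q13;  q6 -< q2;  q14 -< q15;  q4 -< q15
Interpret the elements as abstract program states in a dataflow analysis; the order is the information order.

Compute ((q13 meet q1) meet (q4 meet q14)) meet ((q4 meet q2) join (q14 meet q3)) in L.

q13 ∧ q1 = q1
q4 ∧ q14 = q6
q1 ∧ q6 = q1
q4 ∧ q2 = q6
q14 ∧ q3 = q17
q6 ∨ q17 = q14
q1 ∧ q14 = q1

q1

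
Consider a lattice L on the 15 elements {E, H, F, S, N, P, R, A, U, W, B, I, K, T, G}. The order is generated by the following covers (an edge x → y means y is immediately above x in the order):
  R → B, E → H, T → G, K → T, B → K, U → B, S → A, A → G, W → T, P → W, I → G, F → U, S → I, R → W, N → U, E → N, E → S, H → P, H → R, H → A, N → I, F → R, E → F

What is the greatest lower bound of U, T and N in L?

N

Common lower bounds of {U, T, N}: E, N.
The greatest among these is N.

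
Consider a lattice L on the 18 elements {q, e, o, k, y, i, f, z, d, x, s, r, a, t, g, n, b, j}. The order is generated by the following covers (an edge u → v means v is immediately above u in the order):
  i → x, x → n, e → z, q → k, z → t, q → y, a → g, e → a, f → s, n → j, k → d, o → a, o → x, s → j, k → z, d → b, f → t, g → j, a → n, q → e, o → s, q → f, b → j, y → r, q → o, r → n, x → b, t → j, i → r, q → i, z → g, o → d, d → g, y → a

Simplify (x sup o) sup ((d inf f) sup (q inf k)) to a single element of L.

x ∨ o = x
d ∧ f = q
q ∧ k = q
q ∨ q = q
x ∨ q = x

x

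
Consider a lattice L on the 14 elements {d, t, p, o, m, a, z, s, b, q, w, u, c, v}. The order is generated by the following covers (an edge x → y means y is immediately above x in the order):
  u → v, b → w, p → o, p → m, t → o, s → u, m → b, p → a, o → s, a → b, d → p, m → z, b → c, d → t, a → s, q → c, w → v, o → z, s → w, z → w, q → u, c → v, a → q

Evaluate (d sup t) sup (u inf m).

d ∨ t = t
u ∧ m = p
t ∨ p = o

o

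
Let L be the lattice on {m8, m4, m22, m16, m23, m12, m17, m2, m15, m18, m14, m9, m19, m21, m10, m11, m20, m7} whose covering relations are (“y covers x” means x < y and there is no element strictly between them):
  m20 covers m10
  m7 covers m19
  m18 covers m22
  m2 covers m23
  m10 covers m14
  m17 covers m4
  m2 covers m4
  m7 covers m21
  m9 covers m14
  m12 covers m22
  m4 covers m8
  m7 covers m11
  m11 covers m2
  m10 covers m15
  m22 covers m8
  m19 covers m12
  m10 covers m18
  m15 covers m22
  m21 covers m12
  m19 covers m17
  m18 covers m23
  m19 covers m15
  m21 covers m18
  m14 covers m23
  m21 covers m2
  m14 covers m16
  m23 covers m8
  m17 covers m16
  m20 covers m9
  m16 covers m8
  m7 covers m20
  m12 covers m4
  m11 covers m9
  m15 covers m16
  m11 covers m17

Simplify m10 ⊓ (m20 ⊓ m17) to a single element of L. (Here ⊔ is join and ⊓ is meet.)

m20 ∧ m17 = m16
m10 ∧ m16 = m16

m16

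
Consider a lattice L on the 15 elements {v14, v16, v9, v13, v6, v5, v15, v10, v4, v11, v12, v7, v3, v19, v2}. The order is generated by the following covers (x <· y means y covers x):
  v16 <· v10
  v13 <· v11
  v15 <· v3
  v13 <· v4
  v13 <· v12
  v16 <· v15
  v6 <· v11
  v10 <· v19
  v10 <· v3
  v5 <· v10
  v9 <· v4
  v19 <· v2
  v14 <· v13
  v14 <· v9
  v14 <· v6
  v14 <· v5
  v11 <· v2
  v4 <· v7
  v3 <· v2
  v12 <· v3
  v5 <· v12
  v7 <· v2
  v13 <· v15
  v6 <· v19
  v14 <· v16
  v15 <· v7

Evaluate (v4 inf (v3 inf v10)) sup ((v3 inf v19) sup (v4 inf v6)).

v10

v3 ∧ v10 = v10
v4 ∧ v10 = v14
v3 ∧ v19 = v10
v4 ∧ v6 = v14
v10 ∨ v14 = v10
v14 ∨ v10 = v10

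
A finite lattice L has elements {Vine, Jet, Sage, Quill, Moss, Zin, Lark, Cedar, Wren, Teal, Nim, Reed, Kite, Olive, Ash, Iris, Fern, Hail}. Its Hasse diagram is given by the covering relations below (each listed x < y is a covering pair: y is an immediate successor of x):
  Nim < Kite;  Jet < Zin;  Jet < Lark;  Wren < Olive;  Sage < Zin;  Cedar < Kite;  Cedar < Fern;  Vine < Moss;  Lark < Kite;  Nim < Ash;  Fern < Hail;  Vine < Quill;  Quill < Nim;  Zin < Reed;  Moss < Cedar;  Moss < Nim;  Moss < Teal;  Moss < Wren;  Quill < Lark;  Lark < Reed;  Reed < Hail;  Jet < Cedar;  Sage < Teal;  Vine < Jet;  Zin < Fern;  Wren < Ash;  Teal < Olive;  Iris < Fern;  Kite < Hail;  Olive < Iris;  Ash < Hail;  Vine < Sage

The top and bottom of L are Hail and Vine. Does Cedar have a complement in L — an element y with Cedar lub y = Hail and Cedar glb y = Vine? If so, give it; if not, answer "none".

none

For every candidate y, either Cedar ∨ y ≠ Hail or Cedar ∧ y ≠ Vine; no complement exists.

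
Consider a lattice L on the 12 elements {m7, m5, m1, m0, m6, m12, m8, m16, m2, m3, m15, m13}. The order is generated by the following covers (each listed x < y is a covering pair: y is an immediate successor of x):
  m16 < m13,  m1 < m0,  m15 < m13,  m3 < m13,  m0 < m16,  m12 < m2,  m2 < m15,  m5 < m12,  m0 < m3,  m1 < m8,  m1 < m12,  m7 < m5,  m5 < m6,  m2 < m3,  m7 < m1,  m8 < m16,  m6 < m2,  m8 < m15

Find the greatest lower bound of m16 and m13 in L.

Common lower bounds of {m16, m13}: m0, m1, m16, m7, m8.
The greatest among these is m16.

m16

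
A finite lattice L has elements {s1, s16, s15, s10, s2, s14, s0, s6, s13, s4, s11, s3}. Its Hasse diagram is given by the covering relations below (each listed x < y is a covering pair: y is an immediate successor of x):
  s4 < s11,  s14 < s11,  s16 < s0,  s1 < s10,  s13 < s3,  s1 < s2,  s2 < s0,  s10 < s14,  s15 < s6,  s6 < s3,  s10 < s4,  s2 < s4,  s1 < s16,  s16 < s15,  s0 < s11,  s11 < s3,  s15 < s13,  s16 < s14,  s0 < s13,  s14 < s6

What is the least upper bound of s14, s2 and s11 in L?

s11

Common upper bounds of {s14, s2, s11}: s11, s3.
The least among these is s11.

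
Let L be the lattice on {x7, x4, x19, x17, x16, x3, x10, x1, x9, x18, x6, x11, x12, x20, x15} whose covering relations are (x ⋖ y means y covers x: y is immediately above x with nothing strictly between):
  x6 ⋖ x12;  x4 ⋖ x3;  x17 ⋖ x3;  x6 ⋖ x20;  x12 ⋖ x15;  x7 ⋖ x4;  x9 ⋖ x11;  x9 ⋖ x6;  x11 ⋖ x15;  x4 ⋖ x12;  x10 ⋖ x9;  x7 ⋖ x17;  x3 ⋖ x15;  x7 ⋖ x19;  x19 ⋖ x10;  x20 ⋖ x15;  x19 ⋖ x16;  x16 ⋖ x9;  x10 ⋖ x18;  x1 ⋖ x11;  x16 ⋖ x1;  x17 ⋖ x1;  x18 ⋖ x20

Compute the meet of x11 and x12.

x9

Common lower bounds of {x11, x12}: x10, x16, x19, x7, x9.
The greatest among these is x9.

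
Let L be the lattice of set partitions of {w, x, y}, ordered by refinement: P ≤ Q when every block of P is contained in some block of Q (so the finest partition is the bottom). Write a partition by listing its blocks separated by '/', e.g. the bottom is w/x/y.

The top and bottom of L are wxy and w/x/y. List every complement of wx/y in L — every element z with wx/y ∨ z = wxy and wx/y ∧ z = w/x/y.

w/xy, wy/x

Need z with wx/y ∨ z = wxy and wx/y ∧ z = w/x/y.
Checking each element gives: w/xy, wy/x.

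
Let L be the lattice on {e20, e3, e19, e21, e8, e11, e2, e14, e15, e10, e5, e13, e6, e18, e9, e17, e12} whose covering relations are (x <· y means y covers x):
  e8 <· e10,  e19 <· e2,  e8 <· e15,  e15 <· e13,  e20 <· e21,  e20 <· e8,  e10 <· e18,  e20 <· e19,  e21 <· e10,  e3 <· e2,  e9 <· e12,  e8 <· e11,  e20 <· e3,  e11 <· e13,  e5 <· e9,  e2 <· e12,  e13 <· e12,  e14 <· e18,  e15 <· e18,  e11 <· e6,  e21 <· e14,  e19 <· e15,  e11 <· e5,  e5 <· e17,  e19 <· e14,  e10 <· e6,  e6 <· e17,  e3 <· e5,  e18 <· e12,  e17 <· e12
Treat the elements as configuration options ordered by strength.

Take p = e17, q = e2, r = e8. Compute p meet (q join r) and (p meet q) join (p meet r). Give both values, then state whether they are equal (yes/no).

q join r = e12, so p meet (q join r) = e17 meet e12 = e17.
p meet q = e3 and p meet r = e8, so (p meet q) join (p meet r) = e3 join e8 = e5.
Equal: no.

e17; e5; no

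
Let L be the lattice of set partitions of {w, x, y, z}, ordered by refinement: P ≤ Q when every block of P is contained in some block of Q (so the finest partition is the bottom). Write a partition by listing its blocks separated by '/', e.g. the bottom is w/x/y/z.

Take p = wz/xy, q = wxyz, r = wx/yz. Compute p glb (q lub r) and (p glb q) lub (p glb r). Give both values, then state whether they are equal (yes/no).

wz/xy; wz/xy; yes

q lub r = wxyz, so p glb (q lub r) = wz/xy glb wxyz = wz/xy.
p glb q = wz/xy and p glb r = w/x/y/z, so (p glb q) lub (p glb r) = wz/xy lub w/x/y/z = wz/xy.
Equal: yes.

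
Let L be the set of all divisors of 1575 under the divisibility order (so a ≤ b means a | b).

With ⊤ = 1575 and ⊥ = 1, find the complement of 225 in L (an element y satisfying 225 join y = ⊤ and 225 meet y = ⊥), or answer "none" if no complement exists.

Need y with 225 ∨ y = 1575 and 225 ∧ y = 1.
Checking each element gives: 7.

7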